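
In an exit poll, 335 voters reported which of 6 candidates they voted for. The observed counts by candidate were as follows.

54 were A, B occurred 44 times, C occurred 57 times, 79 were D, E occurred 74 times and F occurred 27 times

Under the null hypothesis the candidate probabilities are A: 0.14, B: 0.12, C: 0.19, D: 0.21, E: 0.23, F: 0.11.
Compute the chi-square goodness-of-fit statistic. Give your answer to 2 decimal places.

Expected counts E_i = n·p_i: 335×0.14 = 46.9, 335×0.12 = 40.2, 335×0.19 = 63.65, 335×0.21 = 70.35, 335×0.23 = 77.05, 335×0.11 = 36.85.
cat         O        E   (O−E)²/E
A          54     46.9      1.075
B          44     40.2      0.359
C          57    63.65      0.695
D          79    70.35      1.064
E          74    77.05      0.121
F          27    36.85      2.633
Sum = 5.95

5.95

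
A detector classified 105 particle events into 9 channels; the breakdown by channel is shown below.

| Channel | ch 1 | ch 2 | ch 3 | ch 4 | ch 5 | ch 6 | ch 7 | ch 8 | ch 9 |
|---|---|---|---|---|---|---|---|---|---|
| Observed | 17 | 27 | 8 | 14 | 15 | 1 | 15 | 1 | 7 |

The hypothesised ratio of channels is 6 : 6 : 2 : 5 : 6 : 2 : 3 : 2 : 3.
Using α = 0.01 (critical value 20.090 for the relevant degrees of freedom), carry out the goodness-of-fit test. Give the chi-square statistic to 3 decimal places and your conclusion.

18.567; do not reject

Ratio total = 35. Expected counts: 105×6/35 = 18, 105×6/35 = 18, 105×2/35 = 6, 105×5/35 = 15, 105×6/35 = 18, 105×2/35 = 6, 105×3/35 = 9, 105×2/35 = 6, 105×3/35 = 9.
χ² = (17−18)²/18 + (27−18)²/18 + (8−6)²/6 + (14−15)²/15 + (15−18)²/18 + (1−6)²/6 + (15−9)²/9 + (1−6)²/6 + (7−9)²/9
   = 0.0556 + 4.5000 + 0.6667 + 0.0667 + 0.5000 + 4.1667 + 4.0000 + 4.1667 + 0.4444
Sum = 18.567
df = 8. Since 18.567 < 20.090, we do not reject H₀.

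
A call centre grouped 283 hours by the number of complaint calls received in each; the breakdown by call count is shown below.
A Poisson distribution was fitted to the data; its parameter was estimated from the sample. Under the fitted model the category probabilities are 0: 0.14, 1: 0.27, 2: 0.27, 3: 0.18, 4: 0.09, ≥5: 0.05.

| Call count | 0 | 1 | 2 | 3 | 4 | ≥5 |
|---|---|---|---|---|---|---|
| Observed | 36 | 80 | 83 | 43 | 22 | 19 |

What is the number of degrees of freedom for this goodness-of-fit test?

4

There are k = 6 categories and 1 parameter estimated from the data, so df = 6 − 1 − 1 = 4.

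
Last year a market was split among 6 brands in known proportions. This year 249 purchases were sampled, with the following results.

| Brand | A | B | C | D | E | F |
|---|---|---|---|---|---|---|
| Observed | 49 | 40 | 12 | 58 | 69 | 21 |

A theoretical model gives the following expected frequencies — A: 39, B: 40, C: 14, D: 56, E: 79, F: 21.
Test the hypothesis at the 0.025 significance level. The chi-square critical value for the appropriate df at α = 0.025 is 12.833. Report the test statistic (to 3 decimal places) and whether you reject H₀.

4.187; do not reject

χ² = (49−39)²/39 + (40−40)²/40 + (12−14)²/14 + (58−56)²/56 + (69−79)²/79 + (21−21)²/21
   = 2.5641 + 0.0000 + 0.2857 + 0.0714 + 1.2658 + 0.0000
Sum = 4.187
df = 5. Since 4.187 < 12.833, we do not reject H₀.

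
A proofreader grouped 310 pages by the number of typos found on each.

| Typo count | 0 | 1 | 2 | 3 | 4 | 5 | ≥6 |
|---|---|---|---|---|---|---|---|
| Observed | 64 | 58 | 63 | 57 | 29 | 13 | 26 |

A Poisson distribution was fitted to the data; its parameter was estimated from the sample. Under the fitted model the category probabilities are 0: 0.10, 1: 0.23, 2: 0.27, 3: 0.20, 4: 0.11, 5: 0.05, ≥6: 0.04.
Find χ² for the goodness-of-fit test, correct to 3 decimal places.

59.215

Expected counts E_i = n·p_i: 310×0.10 = 31, 310×0.23 = 71.3, 310×0.27 = 83.7, 310×0.20 = 62, 310×0.11 = 34.1, 310×0.05 = 15.5, 310×0.04 = 12.4.
cat         O        E   (O−E)²/E
0          64       31    35.1290
1          58     71.3     2.4809
2          63     83.7     5.1194
3          57       62     0.4032
4          29     34.1     0.7628
5          13     15.5     0.4032
≥6         26     12.4    14.9161
Sum = 59.215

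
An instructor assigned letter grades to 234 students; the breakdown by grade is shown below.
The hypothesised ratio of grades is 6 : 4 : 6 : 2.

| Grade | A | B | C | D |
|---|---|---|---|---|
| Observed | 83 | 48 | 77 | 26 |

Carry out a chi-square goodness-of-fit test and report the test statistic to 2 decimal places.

Ratio total = 18. Expected counts: 234×6/18 = 78, 234×4/18 = 52, 234×6/18 = 78, 234×2/18 = 26.
χ² = (83−78)²/78 + (48−52)²/52 + (77−78)²/78 + (26−26)²/26
   = 0.321 + 0.308 + 0.013 + 0.000
Sum = 0.64

0.64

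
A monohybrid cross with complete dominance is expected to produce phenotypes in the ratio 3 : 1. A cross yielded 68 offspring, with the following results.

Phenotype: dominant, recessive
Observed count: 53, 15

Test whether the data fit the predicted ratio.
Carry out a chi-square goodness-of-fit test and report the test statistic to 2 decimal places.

Ratio total = 4. Expected counts: 68×3/4 = 51, 68×1/4 = 17.
dominant: (53 − 51)²/51 = 4/51 = 0.078
recessive: (15 − 17)²/17 = 4/17 = 0.235
Sum = 0.31

0.31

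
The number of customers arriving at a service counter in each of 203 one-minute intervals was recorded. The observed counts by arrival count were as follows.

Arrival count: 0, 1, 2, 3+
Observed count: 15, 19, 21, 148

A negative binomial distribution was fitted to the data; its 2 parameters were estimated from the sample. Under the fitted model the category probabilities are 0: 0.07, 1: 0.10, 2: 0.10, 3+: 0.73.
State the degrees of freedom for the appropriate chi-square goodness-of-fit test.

There are k = 4 categories and 2 parameters estimated from the data, so df = 4 − 1 − 2 = 1.

1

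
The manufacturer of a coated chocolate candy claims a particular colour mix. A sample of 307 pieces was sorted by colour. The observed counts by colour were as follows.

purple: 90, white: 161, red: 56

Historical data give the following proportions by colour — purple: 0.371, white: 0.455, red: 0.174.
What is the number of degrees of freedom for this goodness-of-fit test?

There are k = 3 categories and no parameters were estimated from the data, so df = 3 − 1 = 2.

2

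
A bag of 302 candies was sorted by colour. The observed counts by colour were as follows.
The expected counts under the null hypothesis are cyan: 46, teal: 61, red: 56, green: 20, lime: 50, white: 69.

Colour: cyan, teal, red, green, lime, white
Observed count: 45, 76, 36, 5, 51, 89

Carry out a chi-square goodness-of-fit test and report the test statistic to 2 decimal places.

cat         O        E   (O−E)²/E
cyan       45       46      0.022
teal       76       61      3.689
red        36       56      7.143
green       5       20     11.250
lime       51       50      0.020
white      89       69      5.797
Sum = 27.92

27.92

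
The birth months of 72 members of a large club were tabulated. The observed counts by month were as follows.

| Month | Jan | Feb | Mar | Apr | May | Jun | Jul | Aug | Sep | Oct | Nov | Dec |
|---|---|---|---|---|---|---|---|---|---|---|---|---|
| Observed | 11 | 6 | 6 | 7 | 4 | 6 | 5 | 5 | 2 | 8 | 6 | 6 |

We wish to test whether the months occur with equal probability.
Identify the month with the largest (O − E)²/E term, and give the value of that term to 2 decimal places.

Under H₀ each category has probability 1/12, so each expected count is 72/12 = 6.
cat         O        E   (O−E)²/E
Jan        11        6      4.167
Feb         6        6      0.000
Mar         6        6      0.000
Apr         7        6      0.167
May         4        6      0.667
Jun         6        6      0.000
Jul         5        6      0.167
Aug         5        6      0.167
Sep         2        6      2.667
Oct         8        6      0.667
Nov         6        6      0.000
Dec         6        6      0.000
The largest term is for Jan: 4.17.

Jan, 4.17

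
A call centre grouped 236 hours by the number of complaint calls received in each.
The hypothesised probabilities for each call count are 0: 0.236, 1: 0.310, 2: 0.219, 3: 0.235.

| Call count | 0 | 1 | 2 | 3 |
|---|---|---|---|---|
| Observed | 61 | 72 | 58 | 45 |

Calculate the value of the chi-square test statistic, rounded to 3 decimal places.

Expected counts E_i = n·p_i: 236×0.236 = 55.696, 236×0.310 = 73.16, 236×0.219 = 51.684, 236×0.235 = 55.46.
0: (61 − 55.696)²/55.696 = 28.132416/55.696 = 0.5051
1: (72 − 73.16)²/73.16 = 1.3456/73.16 = 0.0184
2: (58 − 51.684)²/51.684 = 39.891856/51.684 = 0.7718
3: (45 − 55.46)²/55.46 = 109.4116/55.46 = 1.9728
Sum = 3.268

3.268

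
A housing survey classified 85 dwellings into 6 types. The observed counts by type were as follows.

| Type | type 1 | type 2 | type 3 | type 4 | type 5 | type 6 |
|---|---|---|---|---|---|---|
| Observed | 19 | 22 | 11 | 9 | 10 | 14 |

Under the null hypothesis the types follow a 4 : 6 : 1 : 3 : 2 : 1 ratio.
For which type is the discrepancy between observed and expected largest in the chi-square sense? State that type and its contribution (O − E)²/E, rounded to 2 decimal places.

type 6, 16.20

Ratio total = 17. Expected counts: 85×4/17 = 20, 85×6/17 = 30, 85×1/17 = 5, 85×3/17 = 15, 85×2/17 = 10, 85×1/17 = 5.
type 1: (19 − 20)²/20 = 1/20 = 0.050
type 2: (22 − 30)²/30 = 64/30 = 2.133
type 3: (11 − 5)²/5 = 36/5 = 7.200
type 4: (9 − 15)²/15 = 36/15 = 2.400
type 5: (10 − 10)²/10 = 0/10 = 0.000
type 6: (14 − 5)²/5 = 81/5 = 16.200
The largest term is for type 6: 16.20.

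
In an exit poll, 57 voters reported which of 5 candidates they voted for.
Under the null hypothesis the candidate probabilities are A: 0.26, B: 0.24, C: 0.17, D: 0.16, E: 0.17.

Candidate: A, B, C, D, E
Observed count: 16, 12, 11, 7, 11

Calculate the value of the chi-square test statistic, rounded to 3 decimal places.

1.147

Expected counts E_i = n·p_i: 57×0.26 = 14.82, 57×0.24 = 13.68, 57×0.17 = 9.69, 57×0.16 = 9.12, 57×0.17 = 9.69.
cat         O        E   (O−E)²/E
A          16    14.82     0.0940
B          12    13.68     0.2063
C          11     9.69     0.1771
D           7     9.12     0.4928
E          11     9.69     0.1771
Sum = 1.147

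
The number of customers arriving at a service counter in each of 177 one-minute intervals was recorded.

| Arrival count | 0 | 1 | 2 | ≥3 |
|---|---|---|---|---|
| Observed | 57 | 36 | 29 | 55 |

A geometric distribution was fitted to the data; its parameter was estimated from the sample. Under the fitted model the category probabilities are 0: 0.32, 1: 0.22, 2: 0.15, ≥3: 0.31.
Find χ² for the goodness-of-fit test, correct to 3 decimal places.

Expected counts E_i = n·p_i: 177×0.32 = 56.64, 177×0.22 = 38.94, 177×0.15 = 26.55, 177×0.31 = 54.87.
cat         O        E   (O−E)²/E
0          57    56.64     0.0023
1          36    38.94     0.2220
2          29    26.55     0.2261
≥3         55    54.87     0.0003
Sum = 0.451

0.451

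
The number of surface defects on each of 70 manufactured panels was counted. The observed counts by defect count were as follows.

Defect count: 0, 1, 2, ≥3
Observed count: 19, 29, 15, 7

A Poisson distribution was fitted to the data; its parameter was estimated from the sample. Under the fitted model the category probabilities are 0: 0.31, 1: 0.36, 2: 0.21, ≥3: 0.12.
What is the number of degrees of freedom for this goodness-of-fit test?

There are k = 4 categories and 1 parameter estimated from the data, so df = 4 − 1 − 1 = 2.

2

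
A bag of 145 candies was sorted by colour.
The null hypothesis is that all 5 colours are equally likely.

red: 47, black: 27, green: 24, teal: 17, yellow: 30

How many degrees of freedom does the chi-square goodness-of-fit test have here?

There are k = 5 categories and no parameters were estimated from the data, so df = 5 − 1 = 4.

4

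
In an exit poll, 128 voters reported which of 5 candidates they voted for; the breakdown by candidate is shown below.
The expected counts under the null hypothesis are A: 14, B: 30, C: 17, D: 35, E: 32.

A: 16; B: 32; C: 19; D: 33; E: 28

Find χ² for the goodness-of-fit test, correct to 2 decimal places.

1.27

A: (16 − 14)²/14 = 4/14 = 0.286
B: (32 − 30)²/30 = 4/30 = 0.133
C: (19 − 17)²/17 = 4/17 = 0.235
D: (33 − 35)²/35 = 4/35 = 0.114
E: (28 − 32)²/32 = 16/32 = 0.500
Sum = 1.27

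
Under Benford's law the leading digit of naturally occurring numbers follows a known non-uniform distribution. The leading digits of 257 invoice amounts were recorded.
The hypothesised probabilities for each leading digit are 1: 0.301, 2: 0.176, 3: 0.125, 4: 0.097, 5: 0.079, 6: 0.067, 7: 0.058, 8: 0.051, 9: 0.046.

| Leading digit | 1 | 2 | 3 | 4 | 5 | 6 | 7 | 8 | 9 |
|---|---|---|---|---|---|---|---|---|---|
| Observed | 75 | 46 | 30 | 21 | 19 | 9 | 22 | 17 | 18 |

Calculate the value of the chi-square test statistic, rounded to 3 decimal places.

12.612

Expected counts E_i = n·p_i: 257×0.301 = 77.357, 257×0.176 = 45.232, 257×0.125 = 32.125, 257×0.097 = 24.929, 257×0.079 = 20.303, 257×0.067 = 17.219, 257×0.058 = 14.906, 257×0.051 = 13.107, 257×0.046 = 11.822.
1: (75 − 77.357)²/77.357 = 5.555449/77.357 = 0.0718
2: (46 − 45.232)²/45.232 = 0.589824/45.232 = 0.0130
3: (30 − 32.125)²/32.125 = 4.515625/32.125 = 0.1406
4: (21 − 24.929)²/24.929 = 15.437041/24.929 = 0.6192
5: (19 − 20.303)²/20.303 = 1.697809/20.303 = 0.0836
6: (9 − 17.219)²/17.219 = 67.551961/17.219 = 3.9231
7: (22 − 14.906)²/14.906 = 50.324836/14.906 = 3.3761
8: (17 − 13.107)²/13.107 = 15.155449/13.107 = 1.1563
9: (18 − 11.822)²/11.822 = 38.167684/11.822 = 3.2285
Sum = 12.612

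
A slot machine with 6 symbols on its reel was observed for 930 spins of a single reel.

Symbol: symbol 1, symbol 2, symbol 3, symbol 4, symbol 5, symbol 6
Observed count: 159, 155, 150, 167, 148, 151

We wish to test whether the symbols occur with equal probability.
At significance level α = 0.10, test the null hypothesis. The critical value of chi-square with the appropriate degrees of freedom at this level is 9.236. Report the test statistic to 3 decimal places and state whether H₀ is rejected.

1.613; do not reject

Expected count for each of the 6 categories: 930/6 = 155.
χ² = (159−155)²/155 + (155−155)²/155 + (150−155)²/155 + (167−155)²/155 + (148−155)²/155 + (151−155)²/155
   = 0.1032 + 0.0000 + 0.1613 + 0.9290 + 0.3161 + 0.1032
Sum = 1.613
df = 5. Since 1.613 < 9.236, we do not reject H₀.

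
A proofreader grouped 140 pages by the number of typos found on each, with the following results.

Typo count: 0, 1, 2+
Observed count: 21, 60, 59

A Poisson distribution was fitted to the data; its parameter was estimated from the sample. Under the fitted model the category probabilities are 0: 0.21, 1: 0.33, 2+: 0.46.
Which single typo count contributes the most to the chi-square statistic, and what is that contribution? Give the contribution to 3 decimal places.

1, 4.122

Expected counts E_i = n·p_i: 140×0.21 = 29.4, 140×0.33 = 46.2, 140×0.46 = 64.4.
χ² = (21−29.4)²/29.4 + (60−46.2)²/46.2 + (59−64.4)²/64.4
   = 2.4000 + 4.1221 + 0.4528
The largest term is for 1: 4.122.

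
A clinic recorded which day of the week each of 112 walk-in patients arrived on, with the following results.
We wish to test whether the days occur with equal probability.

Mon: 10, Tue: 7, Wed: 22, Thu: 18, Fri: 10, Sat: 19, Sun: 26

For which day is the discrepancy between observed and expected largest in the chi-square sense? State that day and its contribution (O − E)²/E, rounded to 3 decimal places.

Sun, 6.250

Under H₀ each category has probability 1/7, so each expected count is 112/7 = 16.
cat         O        E   (O−E)²/E
Mon        10       16     2.2500
Tue         7       16     5.0625
Wed        22       16     2.2500
Thu        18       16     0.2500
Fri        10       16     2.2500
Sat        19       16     0.5625
Sun        26       16     6.2500
The largest term is for Sun: 6.250.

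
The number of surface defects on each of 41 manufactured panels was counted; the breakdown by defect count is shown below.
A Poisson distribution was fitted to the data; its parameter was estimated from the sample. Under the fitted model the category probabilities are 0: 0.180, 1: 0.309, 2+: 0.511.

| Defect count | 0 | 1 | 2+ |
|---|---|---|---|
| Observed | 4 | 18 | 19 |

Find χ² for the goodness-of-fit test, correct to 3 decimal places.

3.973

Expected counts E_i = n·p_i: 41×0.180 = 7.38, 41×0.309 = 12.669, 41×0.511 = 20.951.
χ² = (4−7.38)²/7.38 + (18−12.669)²/12.669 + (19−20.951)²/20.951
   = 1.5480 + 2.2432 + 0.1817
Sum = 3.973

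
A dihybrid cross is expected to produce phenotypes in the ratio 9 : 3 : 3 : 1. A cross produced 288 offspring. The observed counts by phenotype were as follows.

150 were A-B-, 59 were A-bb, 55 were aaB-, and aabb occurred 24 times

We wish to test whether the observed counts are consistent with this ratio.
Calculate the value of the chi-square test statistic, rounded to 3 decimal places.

3.370

Ratio total = 16. Expected counts: 288×9/16 = 162, 288×3/16 = 54, 288×3/16 = 54, 288×1/16 = 18.
cat         O        E   (O−E)²/E
A-B-      150      162     0.8889
A-bb       59       54     0.4630
aaB-       55       54     0.0185
aabb       24       18     2.0000
Sum = 3.370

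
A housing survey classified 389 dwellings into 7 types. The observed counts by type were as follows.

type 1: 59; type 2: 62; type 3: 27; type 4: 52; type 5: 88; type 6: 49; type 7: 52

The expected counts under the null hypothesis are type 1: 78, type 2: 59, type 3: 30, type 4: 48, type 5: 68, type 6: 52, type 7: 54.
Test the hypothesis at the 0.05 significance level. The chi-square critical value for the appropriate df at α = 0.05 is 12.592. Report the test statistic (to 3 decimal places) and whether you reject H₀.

type 1: (59 − 78)²/78 = 361/78 = 4.6282
type 2: (62 − 59)²/59 = 9/59 = 0.1525
type 3: (27 − 30)²/30 = 9/30 = 0.3000
type 4: (52 − 48)²/48 = 16/48 = 0.3333
type 5: (88 − 68)²/68 = 400/68 = 5.8824
type 6: (49 − 52)²/52 = 9/52 = 0.1731
type 7: (52 − 54)²/54 = 4/54 = 0.0741
Sum = 11.544
df = 6. Since 11.544 < 12.592, we do not reject H₀.

11.544; do not reject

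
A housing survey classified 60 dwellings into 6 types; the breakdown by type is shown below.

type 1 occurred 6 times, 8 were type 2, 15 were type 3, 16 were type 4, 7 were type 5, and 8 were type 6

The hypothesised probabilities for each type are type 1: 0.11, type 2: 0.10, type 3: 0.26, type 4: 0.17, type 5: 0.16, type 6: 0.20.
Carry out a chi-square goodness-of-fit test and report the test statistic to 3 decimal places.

Expected counts E_i = n·p_i: 60×0.11 = 6.6, 60×0.10 = 6, 60×0.26 = 15.6, 60×0.17 = 10.2, 60×0.16 = 9.6, 60×0.20 = 12.
χ² = (6−6.6)²/6.6 + (8−6)²/6 + (15−15.6)²/15.6 + (16−10.2)²/10.2 + (7−9.6)²/9.6 + (8−12)²/12
   = 0.0545 + 0.6667 + 0.0231 + 3.2980 + 0.7042 + 1.3333
Sum = 6.080

6.080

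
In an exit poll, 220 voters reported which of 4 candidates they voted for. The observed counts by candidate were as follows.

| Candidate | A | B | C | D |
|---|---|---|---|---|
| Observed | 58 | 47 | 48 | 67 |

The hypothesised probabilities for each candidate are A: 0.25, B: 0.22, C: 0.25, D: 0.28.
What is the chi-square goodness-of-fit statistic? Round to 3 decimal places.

1.568

Expected counts E_i = n·p_i: 220×0.25 = 55, 220×0.22 = 48.4, 220×0.25 = 55, 220×0.28 = 61.6.
χ² = (58−55)²/55 + (47−48.4)²/48.4 + (48−55)²/55 + (67−61.6)²/61.6
   = 0.1636 + 0.0405 + 0.8909 + 0.4734
Sum = 1.568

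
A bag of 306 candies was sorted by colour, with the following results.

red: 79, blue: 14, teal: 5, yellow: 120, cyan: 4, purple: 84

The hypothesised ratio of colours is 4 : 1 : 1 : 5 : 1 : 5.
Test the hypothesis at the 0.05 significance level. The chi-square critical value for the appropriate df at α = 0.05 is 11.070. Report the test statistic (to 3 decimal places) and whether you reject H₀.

Ratio total = 17. Expected counts: 306×4/17 = 72, 306×1/17 = 18, 306×1/17 = 18, 306×5/17 = 90, 306×1/17 = 18, 306×5/17 = 90.
red: (79 − 72)²/72 = 49/72 = 0.6806
blue: (14 − 18)²/18 = 16/18 = 0.8889
teal: (5 − 18)²/18 = 169/18 = 9.3889
yellow: (120 − 90)²/90 = 900/90 = 10.0000
cyan: (4 − 18)²/18 = 196/18 = 10.8889
purple: (84 − 90)²/90 = 36/90 = 0.4000
Sum = 32.247
df = 5. Since 32.247 > 11.070, we reject H₀.

32.247; reject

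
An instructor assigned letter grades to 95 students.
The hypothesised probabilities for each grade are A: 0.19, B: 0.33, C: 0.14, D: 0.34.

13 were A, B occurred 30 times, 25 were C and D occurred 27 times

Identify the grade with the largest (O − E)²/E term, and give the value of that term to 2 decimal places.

Expected counts E_i = n·p_i: 95×0.19 = 18.05, 95×0.33 = 31.35, 95×0.14 = 13.3, 95×0.34 = 32.3.
χ² = (13−18.05)²/18.05 + (30−31.35)²/31.35 + (25−13.3)²/13.3 + (27−32.3)²/32.3
   = 1.413 + 0.058 + 10.292 + 0.870
The largest term is for C: 10.29.

C, 10.29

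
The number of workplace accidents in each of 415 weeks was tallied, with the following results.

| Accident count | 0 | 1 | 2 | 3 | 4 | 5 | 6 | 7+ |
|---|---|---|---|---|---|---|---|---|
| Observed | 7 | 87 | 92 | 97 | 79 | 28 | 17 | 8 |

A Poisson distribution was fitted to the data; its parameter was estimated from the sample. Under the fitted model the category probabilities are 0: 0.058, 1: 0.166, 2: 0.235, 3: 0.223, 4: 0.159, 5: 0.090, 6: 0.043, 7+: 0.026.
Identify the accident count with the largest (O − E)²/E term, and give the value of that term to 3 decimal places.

Expected counts E_i = n·p_i: 415×0.058 = 24.07, 415×0.166 = 68.89, 415×0.235 = 97.525, 415×0.223 = 92.545, 415×0.159 = 65.985, 415×0.090 = 37.35, 415×0.043 = 17.845, 415×0.026 = 10.79.
χ² = (7−24.07)²/24.07 + (87−68.89)²/68.89 + (92−97.525)²/97.525 + (97−92.545)²/92.545 + (79−65.985)²/65.985 + (28−37.35)²/37.35 + (17−17.845)²/17.845 + (8−10.79)²/10.79
   = 12.1057 + 4.7608 + 0.3130 + 0.2145 + 2.5671 + 2.3406 + 0.0400 + 0.7214
The largest term is for 0: 12.106.

0, 12.106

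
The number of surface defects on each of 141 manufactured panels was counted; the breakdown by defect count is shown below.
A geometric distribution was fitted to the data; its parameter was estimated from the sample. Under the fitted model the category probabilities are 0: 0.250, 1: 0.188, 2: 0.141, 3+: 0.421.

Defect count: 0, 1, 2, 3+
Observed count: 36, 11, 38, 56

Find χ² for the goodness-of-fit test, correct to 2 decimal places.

Expected counts E_i = n·p_i: 141×0.250 = 35.25, 141×0.188 = 26.508, 141×0.141 = 19.881, 141×0.421 = 59.361.
cat         O        E   (O−E)²/E
0          36    35.25      0.016
1          11   26.508      9.073
2          38   19.881     16.513
3+         56   59.361      0.190
Sum = 25.79

25.79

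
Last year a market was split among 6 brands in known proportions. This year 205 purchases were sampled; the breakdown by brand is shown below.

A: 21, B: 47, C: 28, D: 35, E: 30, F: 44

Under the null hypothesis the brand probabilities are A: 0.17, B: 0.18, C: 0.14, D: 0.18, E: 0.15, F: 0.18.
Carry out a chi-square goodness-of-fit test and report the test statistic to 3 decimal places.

9.768

Expected counts E_i = n·p_i: 205×0.17 = 34.85, 205×0.18 = 36.9, 205×0.14 = 28.7, 205×0.18 = 36.9, 205×0.15 = 30.75, 205×0.18 = 36.9.
χ² = (21−34.85)²/34.85 + (47−36.9)²/36.9 + (28−28.7)²/28.7 + (35−36.9)²/36.9 + (30−30.75)²/30.75 + (44−36.9)²/36.9
   = 5.5042 + 2.7645 + 0.0171 + 0.0978 + 0.0183 + 1.3661
Sum = 9.768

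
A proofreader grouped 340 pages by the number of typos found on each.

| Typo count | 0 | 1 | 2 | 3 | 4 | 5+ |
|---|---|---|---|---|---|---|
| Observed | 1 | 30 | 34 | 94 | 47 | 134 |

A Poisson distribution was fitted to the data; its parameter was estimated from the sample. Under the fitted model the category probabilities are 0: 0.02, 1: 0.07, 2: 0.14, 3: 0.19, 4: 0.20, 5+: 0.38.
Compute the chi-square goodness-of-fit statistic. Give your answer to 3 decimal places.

30.492

Expected counts E_i = n·p_i: 340×0.02 = 6.8, 340×0.07 = 23.8, 340×0.14 = 47.6, 340×0.19 = 64.6, 340×0.20 = 68, 340×0.38 = 129.2.
0: (1 − 6.8)²/6.8 = 33.64/6.8 = 4.9471
1: (30 − 23.8)²/23.8 = 38.44/23.8 = 1.6151
2: (34 − 47.6)²/47.6 = 184.96/47.6 = 3.8857
3: (94 − 64.6)²/64.6 = 864.36/64.6 = 13.3802
4: (47 − 68)²/68 = 441/68 = 6.4853
5+: (134 − 129.2)²/129.2 = 23.04/129.2 = 0.1783
Sum = 30.492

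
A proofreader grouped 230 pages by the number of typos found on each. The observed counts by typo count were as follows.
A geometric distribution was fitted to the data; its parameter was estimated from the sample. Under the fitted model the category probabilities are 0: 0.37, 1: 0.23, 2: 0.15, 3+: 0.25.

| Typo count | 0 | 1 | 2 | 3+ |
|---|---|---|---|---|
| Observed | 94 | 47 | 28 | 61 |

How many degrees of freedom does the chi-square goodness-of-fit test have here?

2

There are k = 4 categories and 1 parameter estimated from the data, so df = 4 − 1 − 1 = 2.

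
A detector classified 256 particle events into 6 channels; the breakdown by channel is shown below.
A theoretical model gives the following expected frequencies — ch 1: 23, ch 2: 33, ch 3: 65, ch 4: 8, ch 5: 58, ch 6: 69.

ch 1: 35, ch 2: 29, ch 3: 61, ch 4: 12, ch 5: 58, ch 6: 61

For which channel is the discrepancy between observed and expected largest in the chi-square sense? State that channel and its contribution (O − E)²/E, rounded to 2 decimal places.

χ² = (35−23)²/23 + (29−33)²/33 + (61−65)²/65 + (12−8)²/8 + (58−58)²/58 + (61−69)²/69
   = 6.261 + 0.485 + 0.246 + 2.000 + 0.000 + 0.928
The largest term is for ch 1: 6.26.

ch 1, 6.26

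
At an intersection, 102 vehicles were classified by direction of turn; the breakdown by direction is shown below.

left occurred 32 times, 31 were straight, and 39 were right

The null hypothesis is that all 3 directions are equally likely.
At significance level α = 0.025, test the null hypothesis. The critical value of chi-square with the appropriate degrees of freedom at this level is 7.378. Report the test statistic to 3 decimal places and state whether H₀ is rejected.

Under H₀ each category has probability 1/3, so each expected count is 102/3 = 34.
χ² = (32−34)²/34 + (31−34)²/34 + (39−34)²/34
   = 0.1176 + 0.2647 + 0.7353
Sum = 1.118
df = 2. Since 1.118 < 7.378, we do not reject H₀.

1.118; do not reject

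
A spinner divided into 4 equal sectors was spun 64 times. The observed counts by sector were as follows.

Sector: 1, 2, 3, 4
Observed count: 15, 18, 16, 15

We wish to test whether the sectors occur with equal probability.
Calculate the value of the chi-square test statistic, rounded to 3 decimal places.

0.375

Under H₀ each category has probability 1/4, so each expected count is 64/4 = 16.
cat         O        E   (O−E)²/E
1          15       16     0.0625
2          18       16     0.2500
3          16       16     0.0000
4          15       16     0.0625
Sum = 0.375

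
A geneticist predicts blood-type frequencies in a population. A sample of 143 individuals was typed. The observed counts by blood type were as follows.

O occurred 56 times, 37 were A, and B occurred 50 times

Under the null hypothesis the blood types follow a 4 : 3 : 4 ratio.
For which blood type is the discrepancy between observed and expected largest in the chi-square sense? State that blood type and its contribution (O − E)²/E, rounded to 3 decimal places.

O, 0.308

Ratio total = 11. Expected counts: 143×4/11 = 52, 143×3/11 = 39, 143×4/11 = 52.
χ² = (56−52)²/52 + (37−39)²/39 + (50−52)²/52
   = 0.3077 + 0.1026 + 0.0769
The largest term is for O: 0.308.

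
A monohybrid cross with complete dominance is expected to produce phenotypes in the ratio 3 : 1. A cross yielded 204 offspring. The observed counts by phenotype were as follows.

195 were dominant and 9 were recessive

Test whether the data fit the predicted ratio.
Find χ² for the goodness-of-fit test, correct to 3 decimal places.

46.118

Ratio total = 4. Expected counts: 204×3/4 = 153, 204×1/4 = 51.
dominant: (195 − 153)²/153 = 1764/153 = 11.5294
recessive: (9 − 51)²/51 = 1764/51 = 34.5882
Sum = 46.118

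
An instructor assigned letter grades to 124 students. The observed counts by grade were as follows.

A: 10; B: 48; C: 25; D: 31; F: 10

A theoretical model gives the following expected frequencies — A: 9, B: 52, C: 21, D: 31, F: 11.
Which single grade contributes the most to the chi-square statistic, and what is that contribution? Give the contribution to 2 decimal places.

C, 0.76

χ² = (10−9)²/9 + (48−52)²/52 + (25−21)²/21 + (31−31)²/31 + (10−11)²/11
   = 0.111 + 0.308 + 0.762 + 0.000 + 0.091
The largest term is for C: 0.76.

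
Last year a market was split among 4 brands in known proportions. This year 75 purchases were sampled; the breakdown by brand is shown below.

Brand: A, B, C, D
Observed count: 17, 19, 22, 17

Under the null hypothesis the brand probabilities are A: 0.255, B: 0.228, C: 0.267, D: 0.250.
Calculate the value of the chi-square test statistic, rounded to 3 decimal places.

0.805

Expected counts E_i = n·p_i: 75×0.255 = 19.125, 75×0.228 = 17.1, 75×0.267 = 20.025, 75×0.250 = 18.75.
cat         O        E   (O−E)²/E
A          17   19.125     0.2361
B          19     17.1     0.2111
C          22   20.025     0.1948
D          17    18.75     0.1633
Sum = 0.805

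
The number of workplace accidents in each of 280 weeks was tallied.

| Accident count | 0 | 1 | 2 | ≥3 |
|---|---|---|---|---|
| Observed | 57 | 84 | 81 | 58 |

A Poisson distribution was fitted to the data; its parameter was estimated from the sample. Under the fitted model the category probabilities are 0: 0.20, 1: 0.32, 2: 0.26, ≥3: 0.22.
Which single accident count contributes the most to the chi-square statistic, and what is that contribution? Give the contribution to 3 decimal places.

2, 0.924

Expected counts E_i = n·p_i: 280×0.20 = 56, 280×0.32 = 89.6, 280×0.26 = 72.8, 280×0.22 = 61.6.
0: (57 − 56)²/56 = 1/56 = 0.0179
1: (84 − 89.6)²/89.6 = 31.36/89.6 = 0.3500
2: (81 − 72.8)²/72.8 = 67.24/72.8 = 0.9236
≥3: (58 − 61.6)²/61.6 = 12.96/61.6 = 0.2104
The largest term is for 2: 0.924.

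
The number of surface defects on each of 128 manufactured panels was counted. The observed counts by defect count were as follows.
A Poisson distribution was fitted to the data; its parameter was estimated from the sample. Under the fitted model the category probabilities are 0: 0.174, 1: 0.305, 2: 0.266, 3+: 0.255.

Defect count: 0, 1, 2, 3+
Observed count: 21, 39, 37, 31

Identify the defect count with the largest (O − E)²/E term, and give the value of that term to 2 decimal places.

2, 0.26

Expected counts E_i = n·p_i: 128×0.174 = 22.272, 128×0.305 = 39.04, 128×0.266 = 34.048, 128×0.255 = 32.64.
0: (21 − 22.272)²/22.272 = 1.617984/22.272 = 0.073
1: (39 − 39.04)²/39.04 = 0.0016/39.04 = 0.000
2: (37 − 34.048)²/34.048 = 8.714304/34.048 = 0.256
3+: (31 − 32.64)²/32.64 = 2.6896/32.64 = 0.082
The largest term is for 2: 0.26.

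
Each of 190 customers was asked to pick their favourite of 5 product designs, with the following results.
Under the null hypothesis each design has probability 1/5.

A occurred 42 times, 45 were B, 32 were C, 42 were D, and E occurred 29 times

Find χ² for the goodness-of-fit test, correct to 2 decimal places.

Under H₀ each category has probability 1/5, so each expected count is 190/5 = 38.
χ² = (42−38)²/38 + (45−38)²/38 + (32−38)²/38 + (42−38)²/38 + (29−38)²/38
   = 0.421 + 1.289 + 0.947 + 0.421 + 2.132
Sum = 5.21

5.21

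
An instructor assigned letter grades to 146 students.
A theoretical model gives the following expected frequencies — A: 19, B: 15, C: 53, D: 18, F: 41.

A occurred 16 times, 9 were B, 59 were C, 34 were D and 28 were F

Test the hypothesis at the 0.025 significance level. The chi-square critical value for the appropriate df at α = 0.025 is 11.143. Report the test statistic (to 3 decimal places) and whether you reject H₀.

χ² = (16−19)²/19 + (9−15)²/15 + (59−53)²/53 + (34−18)²/18 + (28−41)²/41
   = 0.4737 + 2.4000 + 0.6792 + 14.2222 + 4.1220
Sum = 21.897
df = 4. Since 21.897 > 11.143, we reject H₀.

21.897; reject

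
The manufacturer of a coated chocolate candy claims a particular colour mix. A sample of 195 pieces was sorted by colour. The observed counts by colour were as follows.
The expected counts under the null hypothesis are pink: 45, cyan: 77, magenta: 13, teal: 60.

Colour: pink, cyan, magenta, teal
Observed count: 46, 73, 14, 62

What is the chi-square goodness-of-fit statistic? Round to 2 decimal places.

0.37

χ² = (46−45)²/45 + (73−77)²/77 + (14−13)²/13 + (62−60)²/60
   = 0.022 + 0.208 + 0.077 + 0.067
Sum = 0.37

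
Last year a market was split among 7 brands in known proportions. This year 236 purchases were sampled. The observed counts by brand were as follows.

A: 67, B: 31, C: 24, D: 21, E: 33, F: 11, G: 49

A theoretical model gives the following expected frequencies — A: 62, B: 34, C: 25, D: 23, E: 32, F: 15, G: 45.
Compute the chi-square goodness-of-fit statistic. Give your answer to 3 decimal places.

A: (67 − 62)²/62 = 25/62 = 0.4032
B: (31 − 34)²/34 = 9/34 = 0.2647
C: (24 − 25)²/25 = 1/25 = 0.0400
D: (21 − 23)²/23 = 4/23 = 0.1739
E: (33 − 32)²/32 = 1/32 = 0.0313
F: (11 − 15)²/15 = 16/15 = 1.0667
G: (49 − 45)²/45 = 16/45 = 0.3556
Sum = 2.335

2.335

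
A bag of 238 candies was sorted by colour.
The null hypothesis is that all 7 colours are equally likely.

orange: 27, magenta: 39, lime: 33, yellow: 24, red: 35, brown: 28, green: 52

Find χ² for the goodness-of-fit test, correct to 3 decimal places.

Expected count for each of the 7 categories: 238/7 = 34.
cat          O        E   (O−E)²/E
orange      27       34     1.4412
magenta     39       34     0.7353
lime        33       34     0.0294
yellow      24       34     2.9412
red         35       34     0.0294
brown       28       34     1.0588
green       52       34     9.5294
Sum = 15.765

15.765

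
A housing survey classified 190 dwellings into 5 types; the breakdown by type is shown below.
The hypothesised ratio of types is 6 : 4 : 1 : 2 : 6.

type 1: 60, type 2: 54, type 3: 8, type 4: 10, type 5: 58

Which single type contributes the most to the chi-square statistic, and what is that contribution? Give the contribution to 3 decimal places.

Ratio total = 19. Expected counts: 190×6/19 = 60, 190×4/19 = 40, 190×1/19 = 10, 190×2/19 = 20, 190×6/19 = 60.
type 1: (60 − 60)²/60 = 0/60 = 0.0000
type 2: (54 − 40)²/40 = 196/40 = 4.9000
type 3: (8 − 10)²/10 = 4/10 = 0.4000
type 4: (10 − 20)²/20 = 100/20 = 5.0000
type 5: (58 − 60)²/60 = 4/60 = 0.0667
The largest term is for type 4: 5.000.

type 4, 5.000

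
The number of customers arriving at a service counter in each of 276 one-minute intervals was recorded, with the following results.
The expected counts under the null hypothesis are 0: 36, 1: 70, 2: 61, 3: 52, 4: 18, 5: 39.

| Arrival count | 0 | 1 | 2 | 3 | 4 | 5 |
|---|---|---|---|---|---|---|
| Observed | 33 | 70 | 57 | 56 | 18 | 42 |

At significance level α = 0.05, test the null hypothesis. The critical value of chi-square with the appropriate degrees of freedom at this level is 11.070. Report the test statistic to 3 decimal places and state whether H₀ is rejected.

cat         O        E   (O−E)²/E
0          33       36     0.2500
1          70       70     0.0000
2          57       61     0.2623
3          56       52     0.3077
4          18       18     0.0000
5          42       39     0.2308
Sum = 1.051
df = 5. Since 1.051 < 11.070, we do not reject H₀.

1.051; do not reject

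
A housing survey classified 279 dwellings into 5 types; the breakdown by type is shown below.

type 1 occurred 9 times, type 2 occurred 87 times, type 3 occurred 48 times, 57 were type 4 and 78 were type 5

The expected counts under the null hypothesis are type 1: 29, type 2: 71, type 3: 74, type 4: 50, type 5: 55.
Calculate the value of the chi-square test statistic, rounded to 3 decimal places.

χ² = (9−29)²/29 + (87−71)²/71 + (48−74)²/74 + (57−50)²/50 + (78−55)²/55
   = 13.7931 + 3.6056 + 9.1351 + 0.9800 + 9.6182
Sum = 37.132

37.132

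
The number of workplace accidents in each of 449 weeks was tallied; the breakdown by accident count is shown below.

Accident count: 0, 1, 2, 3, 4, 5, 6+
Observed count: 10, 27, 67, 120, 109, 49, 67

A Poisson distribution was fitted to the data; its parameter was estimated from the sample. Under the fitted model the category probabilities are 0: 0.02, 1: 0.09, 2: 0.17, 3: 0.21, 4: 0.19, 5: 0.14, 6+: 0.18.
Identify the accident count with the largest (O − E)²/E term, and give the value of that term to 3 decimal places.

3, 7.010

Expected counts E_i = n·p_i: 449×0.02 = 8.98, 449×0.09 = 40.41, 449×0.17 = 76.33, 449×0.21 = 94.29, 449×0.19 = 85.31, 449×0.14 = 62.86, 449×0.18 = 80.82.
χ² = (10−8.98)²/8.98 + (27−40.41)²/40.41 + (67−76.33)²/76.33 + (120−94.29)²/94.29 + (109−85.31)²/85.31 + (49−62.86)²/62.86 + (67−80.82)²/80.82
   = 0.1159 + 4.4501 + 1.1404 + 7.0103 + 6.5785 + 3.0560 + 2.3632
The largest term is for 3: 7.010.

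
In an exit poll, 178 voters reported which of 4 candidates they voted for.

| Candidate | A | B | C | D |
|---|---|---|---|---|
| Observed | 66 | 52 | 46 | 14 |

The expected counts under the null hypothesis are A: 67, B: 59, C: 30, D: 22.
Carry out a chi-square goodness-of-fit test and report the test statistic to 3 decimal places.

12.288

χ² = (66−67)²/67 + (52−59)²/59 + (46−30)²/30 + (14−22)²/22
   = 0.0149 + 0.8305 + 8.5333 + 2.9091
Sum = 12.288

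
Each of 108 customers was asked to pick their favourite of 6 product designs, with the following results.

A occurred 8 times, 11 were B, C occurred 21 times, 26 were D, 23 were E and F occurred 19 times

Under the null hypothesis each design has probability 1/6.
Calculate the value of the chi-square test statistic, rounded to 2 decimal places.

Under H₀ each category has probability 1/6, so each expected count is 108/6 = 18.
cat         O        E   (O−E)²/E
A           8       18      5.556
B          11       18      2.722
C          21       18      0.500
D          26       18      3.556
E          23       18      1.389
F          19       18      0.056
Sum = 13.78

13.78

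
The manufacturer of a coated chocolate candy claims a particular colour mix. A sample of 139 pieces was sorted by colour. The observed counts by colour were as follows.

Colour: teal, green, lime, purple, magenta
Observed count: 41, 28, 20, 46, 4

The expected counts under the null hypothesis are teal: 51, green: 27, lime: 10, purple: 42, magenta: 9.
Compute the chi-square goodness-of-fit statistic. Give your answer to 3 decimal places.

15.157

cat          O        E   (O−E)²/E
teal        41       51     1.9608
green       28       27     0.0370
lime        20       10    10.0000
purple      46       42     0.3810
magenta      4        9     2.7778
Sum = 15.157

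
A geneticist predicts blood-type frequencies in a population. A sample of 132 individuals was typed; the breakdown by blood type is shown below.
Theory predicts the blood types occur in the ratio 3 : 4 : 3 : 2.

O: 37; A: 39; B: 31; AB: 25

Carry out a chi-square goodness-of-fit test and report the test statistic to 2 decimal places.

Ratio total = 12. Expected counts: 132×3/12 = 33, 132×4/12 = 44, 132×3/12 = 33, 132×2/12 = 22.
cat         O        E   (O−E)²/E
O          37       33      0.485
A          39       44      0.568
B          31       33      0.121
AB         25       22      0.409
Sum = 1.58

1.58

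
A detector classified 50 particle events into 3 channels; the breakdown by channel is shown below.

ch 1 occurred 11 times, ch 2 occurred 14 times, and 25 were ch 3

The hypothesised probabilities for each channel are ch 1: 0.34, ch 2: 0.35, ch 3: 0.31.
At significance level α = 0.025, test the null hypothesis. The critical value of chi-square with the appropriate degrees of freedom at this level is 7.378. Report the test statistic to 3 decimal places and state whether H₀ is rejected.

8.640; reject

Expected counts E_i = n·p_i: 50×0.34 = 17, 50×0.35 = 17.5, 50×0.31 = 15.5.
ch 1: (11 − 17)²/17 = 36/17 = 2.1176
ch 2: (14 − 17.5)²/17.5 = 12.25/17.5 = 0.7000
ch 3: (25 − 15.5)²/15.5 = 90.25/15.5 = 5.8226
Sum = 8.640
df = 2. Since 8.640 > 7.378, we reject H₀.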